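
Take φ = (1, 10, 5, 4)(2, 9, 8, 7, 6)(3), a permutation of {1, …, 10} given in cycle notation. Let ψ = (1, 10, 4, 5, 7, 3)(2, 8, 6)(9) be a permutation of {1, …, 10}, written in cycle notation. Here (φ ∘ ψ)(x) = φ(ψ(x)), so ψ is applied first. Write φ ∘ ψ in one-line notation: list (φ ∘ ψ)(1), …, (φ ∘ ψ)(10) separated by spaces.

(φ ∘ ψ)(x) = φ(ψ(x)). Computing each image: φ(ψ(1)) = φ(10) = 5, φ(ψ(2)) = φ(8) = 7, φ(ψ(3)) = φ(1) = 10, φ(ψ(4)) = φ(5) = 4, φ(ψ(5)) = φ(7) = 6, φ(ψ(6)) = φ(2) = 9, φ(ψ(7)) = φ(3) = 3, φ(ψ(8)) = φ(6) = 2, φ(ψ(9)) = φ(9) = 8, φ(ψ(10)) = φ(4) = 1.
Hence φ ∘ ψ = [5 7 10 4 6 9 3 2 8 1].

5 7 10 4 6 9 3 2 8 1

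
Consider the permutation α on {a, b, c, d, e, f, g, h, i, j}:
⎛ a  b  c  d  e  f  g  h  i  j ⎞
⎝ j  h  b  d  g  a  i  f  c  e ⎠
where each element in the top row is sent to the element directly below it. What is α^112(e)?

b

Tracing e → g → … returns to e after 9 steps, so e lies in a 9-cycle (a, j, e, g, i, c, b, h, f).
Powers repeat with period 9 on this cycle, and 112 mod 9 = 4, so α^112(e) = α^4(e).
Advancing 4 steps from e: e → g → i → c → b.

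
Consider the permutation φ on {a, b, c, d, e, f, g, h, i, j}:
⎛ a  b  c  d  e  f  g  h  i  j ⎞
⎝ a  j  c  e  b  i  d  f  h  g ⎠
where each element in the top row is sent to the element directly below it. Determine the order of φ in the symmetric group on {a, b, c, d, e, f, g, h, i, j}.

15

Writing φ as disjoint cycles, the cycle lengths are 5, 3, 1, 1.
Since disjoint cycles commute, ord(φ) = lcm(5, 3) = 15.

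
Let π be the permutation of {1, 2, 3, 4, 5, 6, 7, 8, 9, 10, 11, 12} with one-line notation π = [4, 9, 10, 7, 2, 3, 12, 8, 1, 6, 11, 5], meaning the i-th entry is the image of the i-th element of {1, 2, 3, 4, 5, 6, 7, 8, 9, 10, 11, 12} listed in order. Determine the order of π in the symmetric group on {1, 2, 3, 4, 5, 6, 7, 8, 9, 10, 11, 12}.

21

Writing π as disjoint cycles, the cycle lengths are 7, 3, 1, 1.
The order of π is the least common multiple of its cycle lengths: lcm(7, 3) = 21.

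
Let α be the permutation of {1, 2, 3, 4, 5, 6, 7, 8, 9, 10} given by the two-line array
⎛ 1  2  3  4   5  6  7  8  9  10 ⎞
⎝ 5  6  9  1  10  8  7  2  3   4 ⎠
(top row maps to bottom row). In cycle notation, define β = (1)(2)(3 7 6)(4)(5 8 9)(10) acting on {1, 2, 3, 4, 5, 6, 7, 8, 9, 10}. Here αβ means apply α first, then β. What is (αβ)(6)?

First apply α: α(6) = 8, then β(8) = 9. Thus (αβ)(6) = 9.

9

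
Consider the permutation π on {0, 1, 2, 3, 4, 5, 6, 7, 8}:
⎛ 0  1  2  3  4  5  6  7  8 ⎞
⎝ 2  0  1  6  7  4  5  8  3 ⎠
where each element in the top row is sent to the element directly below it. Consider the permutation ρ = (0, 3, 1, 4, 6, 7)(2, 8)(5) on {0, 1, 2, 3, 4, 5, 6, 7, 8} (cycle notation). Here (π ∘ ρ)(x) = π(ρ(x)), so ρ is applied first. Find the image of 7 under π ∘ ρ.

First apply ρ: ρ(7) = 0, then π(0) = 2. Thus (π ∘ ρ)(7) = 2.

2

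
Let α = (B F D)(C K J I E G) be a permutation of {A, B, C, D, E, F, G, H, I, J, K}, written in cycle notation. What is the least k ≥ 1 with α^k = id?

The cycle type of α is (6, 3, 1, 1).
Since disjoint cycles commute, ord(α) = lcm(6, 3) = 6.

6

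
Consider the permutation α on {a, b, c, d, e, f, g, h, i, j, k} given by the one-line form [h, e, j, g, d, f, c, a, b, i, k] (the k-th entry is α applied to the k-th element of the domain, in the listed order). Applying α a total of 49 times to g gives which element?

Tracing g → c → … returns to g after 7 steps, so g lies in a 7-cycle (b e d g c j i).
Powers repeat with period 7 on this cycle, and 49 mod 7 = 0, so α^49(g) = α^0(g).
So α^49(g) = g.

g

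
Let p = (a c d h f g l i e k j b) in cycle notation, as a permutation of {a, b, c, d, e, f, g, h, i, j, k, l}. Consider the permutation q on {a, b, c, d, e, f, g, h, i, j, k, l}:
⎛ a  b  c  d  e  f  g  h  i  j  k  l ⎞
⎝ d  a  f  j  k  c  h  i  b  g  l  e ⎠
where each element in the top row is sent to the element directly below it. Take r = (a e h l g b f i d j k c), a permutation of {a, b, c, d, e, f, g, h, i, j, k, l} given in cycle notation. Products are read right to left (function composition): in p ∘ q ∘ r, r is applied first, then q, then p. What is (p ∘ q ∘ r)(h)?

(p ∘ q ∘ r)(h) = p(q(r(h))). r(h) = l, then q(l) = e, then p(e) = k, so the result is k.

k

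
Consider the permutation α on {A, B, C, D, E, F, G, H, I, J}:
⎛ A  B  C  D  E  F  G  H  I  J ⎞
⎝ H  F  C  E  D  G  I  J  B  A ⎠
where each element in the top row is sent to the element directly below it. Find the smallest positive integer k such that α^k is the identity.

Writing α as disjoint cycles, the cycle lengths are 4, 3, 2, 1.
The order of α is the least common multiple of its cycle lengths: lcm(4, 3, 2) = 12.

12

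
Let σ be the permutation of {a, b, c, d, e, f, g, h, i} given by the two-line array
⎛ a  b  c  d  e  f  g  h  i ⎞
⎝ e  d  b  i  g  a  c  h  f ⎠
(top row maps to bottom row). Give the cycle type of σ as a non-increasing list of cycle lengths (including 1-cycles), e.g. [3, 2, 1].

The disjoint cycles are (a, e, g, c, b, d, i, f)(h), with lengths 8, 1 in non-increasing order.

[8, 1]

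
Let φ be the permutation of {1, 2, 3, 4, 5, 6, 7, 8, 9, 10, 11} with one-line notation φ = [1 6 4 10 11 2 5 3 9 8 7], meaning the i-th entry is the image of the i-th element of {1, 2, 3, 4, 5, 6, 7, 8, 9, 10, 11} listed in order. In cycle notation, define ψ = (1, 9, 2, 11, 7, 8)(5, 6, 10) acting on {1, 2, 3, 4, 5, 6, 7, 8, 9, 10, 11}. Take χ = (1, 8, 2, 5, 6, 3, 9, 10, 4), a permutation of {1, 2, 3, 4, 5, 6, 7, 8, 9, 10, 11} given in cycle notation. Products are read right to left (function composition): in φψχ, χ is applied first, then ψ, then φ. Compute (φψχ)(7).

Apply the permutations in order: χ(7) = 7, then ψ(7) = 8, then φ(8) = 3. So (φψχ)(7) = 3.

3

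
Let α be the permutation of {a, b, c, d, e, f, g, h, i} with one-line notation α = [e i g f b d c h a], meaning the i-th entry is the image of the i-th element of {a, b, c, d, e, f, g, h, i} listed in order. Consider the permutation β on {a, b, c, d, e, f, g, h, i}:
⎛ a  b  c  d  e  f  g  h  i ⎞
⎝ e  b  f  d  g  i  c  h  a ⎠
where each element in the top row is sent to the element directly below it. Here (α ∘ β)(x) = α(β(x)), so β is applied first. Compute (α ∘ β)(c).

First apply β: β(c) = f, then α(f) = d. Thus (α ∘ β)(c) = d.

d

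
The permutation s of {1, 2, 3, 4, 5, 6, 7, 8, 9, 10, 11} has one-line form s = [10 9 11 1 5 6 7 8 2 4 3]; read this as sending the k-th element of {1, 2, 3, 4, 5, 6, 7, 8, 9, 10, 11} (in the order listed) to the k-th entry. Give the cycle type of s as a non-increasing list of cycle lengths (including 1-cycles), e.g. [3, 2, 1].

The disjoint cycles are (1 10 4)(2 9)(3 11)(5)(6)(7)(8), with lengths 3, 2, 2, 1, 1, 1, 1 in non-increasing order.

[3, 2, 2, 1, 1, 1, 1]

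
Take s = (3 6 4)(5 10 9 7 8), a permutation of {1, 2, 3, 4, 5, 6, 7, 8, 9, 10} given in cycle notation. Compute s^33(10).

8

10 lies in the 5-cycle (5 10 9 7 8).
On a 5-cycle, s^5 is the identity, so s^33 = s^3 there (33 ≡ 3 mod 5).
Stepping 3 places around the cycle: 10 → 9 → 7 → 8.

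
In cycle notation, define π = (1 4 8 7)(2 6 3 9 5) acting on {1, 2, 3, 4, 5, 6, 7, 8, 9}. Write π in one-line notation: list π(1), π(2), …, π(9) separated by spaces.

4 6 9 8 2 3 1 7 5

Reading each image from the cycles: 1→4, 2→6, 3→9, 4→8, 5→2, 6→3, 7→1, 8→7, 9→5.
So the one-line form is 4 6 9 8 2 3 1 7 5.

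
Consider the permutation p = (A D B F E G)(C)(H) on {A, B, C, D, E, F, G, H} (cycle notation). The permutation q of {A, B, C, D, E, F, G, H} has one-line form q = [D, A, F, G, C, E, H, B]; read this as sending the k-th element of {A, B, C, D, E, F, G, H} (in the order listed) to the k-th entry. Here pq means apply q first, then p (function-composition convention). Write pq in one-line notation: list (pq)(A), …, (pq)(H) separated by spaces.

Chase each element through q then p: A → D → B; B → A → D; C → F → E; D → G → A; E → C → C; F → E → G; G → H → H; H → B → F.
So pq in one-line form is B D E A C G H F.

B D E A C G H F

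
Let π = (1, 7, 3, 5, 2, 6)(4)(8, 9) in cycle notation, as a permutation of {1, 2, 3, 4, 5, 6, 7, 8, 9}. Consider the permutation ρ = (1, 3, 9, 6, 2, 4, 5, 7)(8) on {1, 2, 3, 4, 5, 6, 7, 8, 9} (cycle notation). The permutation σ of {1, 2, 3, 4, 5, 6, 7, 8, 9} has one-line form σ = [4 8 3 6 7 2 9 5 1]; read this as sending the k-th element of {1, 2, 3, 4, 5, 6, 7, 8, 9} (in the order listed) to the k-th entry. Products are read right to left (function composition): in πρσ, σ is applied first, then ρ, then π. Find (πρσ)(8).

Chase 8: σ(8) = 5; ρ(5) = 7; π(7) = 3. Hence (πρσ)(8) = 3.

3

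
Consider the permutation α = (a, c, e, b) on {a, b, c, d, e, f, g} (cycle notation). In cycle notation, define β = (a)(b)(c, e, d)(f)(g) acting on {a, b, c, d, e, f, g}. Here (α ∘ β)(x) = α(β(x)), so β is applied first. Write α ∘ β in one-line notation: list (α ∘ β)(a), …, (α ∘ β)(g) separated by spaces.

Chase each element through β then α: a → a → c; b → b → a; c → e → b; d → c → e; e → d → d; f → f → f; g → g → g.
So α ∘ β in one-line form is c a b e d f g.

c a b e d f g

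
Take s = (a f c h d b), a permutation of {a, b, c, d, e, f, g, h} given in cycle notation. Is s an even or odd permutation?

The cycle lengths are 6, 1, 1.
A cycle is odd iff its length is even; s has 1 even-length cycle, so sgn(s) = (−1)^1 and s is odd.

odd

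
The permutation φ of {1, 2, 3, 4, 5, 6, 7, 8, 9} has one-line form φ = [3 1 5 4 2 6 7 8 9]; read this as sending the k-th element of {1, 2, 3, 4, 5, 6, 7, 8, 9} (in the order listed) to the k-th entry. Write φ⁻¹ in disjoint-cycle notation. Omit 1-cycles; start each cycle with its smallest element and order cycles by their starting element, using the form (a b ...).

(1 2 5 3)

The cycle decomposition of φ is (1 3 5 2).
Reversing each cycle (and rotating so the smallest element leads) gives φ⁻¹ = (1 2 5 3).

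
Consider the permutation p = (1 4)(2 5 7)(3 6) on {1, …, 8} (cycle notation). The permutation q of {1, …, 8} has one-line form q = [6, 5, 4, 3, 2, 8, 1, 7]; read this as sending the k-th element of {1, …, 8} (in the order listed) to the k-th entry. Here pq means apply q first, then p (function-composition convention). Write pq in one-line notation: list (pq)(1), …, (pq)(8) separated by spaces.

For each element, apply q then p: 1 → 6 → 3; 2 → 5 → 7; 3 → 4 → 1; 4 → 3 → 6; 5 → 2 → 5; 6 → 8 → 8; 7 → 1 → 4; 8 → 7 → 2.
Collecting the images, pq = [3 7 1 6 5 8 4 2].

3 7 1 6 5 8 4 2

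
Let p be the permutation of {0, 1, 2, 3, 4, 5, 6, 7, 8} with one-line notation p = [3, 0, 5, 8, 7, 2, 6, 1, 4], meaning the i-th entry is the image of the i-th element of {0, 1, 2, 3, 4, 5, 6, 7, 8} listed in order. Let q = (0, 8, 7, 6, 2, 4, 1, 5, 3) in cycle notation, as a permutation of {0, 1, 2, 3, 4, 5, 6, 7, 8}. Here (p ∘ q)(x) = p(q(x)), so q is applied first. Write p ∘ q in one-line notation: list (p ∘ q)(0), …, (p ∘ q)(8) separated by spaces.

4 2 7 3 0 8 5 6 1

For each element, apply q then p: 0 → 8 → 4; 1 → 5 → 2; 2 → 4 → 7; 3 → 0 → 3; 4 → 1 → 0; 5 → 3 → 8; 6 → 2 → 5; 7 → 6 → 6; 8 → 7 → 1.
Collecting the images, p ∘ q = [4 2 7 3 0 8 5 6 1].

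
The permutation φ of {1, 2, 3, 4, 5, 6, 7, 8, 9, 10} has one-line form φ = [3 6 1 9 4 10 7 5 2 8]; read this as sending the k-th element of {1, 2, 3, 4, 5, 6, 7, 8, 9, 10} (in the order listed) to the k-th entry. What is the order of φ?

Decomposing into disjoint cycles gives cycle lengths 7, 2, 1.
The order of φ is the least common multiple of its cycle lengths: lcm(7, 2) = 14.

14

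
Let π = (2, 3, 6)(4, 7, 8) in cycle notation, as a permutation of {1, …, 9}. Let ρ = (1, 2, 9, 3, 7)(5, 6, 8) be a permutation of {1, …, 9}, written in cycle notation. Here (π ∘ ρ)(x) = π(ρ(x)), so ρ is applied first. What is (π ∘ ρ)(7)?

1

ρ(7) = 1, then π(1) = 1; composing gives (π ∘ ρ)(7) = 1.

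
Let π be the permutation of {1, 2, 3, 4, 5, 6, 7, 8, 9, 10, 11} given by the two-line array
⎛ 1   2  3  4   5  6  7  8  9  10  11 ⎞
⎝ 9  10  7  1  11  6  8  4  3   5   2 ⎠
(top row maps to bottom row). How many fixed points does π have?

The fixed points (elements with π(x) = x) are {6}, so there is 1.

1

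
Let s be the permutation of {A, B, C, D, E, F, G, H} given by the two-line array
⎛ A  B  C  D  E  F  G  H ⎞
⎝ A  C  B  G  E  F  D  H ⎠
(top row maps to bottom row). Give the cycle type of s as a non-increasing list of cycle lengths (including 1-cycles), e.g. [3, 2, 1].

The disjoint cycles are (A)(B C)(D G)(E)(F)(H), with lengths 2, 2, 1, 1, 1, 1 in non-increasing order.

[2, 2, 1, 1, 1, 1]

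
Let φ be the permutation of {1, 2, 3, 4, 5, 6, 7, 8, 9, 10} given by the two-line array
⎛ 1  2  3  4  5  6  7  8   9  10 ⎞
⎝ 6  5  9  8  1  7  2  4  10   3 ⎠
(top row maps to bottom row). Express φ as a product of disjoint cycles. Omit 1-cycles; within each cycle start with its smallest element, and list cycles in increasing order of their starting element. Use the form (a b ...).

(1 6 7 2 5)(3 9 10)(4 8)

From 1: 1 → 6 → 7 → 2 → 5 → 1, closing the cycle (1 6 7 2 5).
Continuing from each remaining unvisited element yields (1 6 7 2 5)(3 9 10)(4 8).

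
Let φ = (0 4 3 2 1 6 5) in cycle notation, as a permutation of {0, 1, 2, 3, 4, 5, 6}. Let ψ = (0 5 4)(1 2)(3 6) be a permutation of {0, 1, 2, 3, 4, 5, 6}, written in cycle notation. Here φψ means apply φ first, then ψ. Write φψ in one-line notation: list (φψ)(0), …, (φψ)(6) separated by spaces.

0 3 2 1 6 5 4

For each element, apply φ then ψ: 0 → 4 → 0; 1 → 6 → 3; 2 → 1 → 2; 3 → 2 → 1; 4 → 3 → 6; 5 → 0 → 5; 6 → 5 → 4.
Collecting the images, φψ = [0 3 2 1 6 5 4].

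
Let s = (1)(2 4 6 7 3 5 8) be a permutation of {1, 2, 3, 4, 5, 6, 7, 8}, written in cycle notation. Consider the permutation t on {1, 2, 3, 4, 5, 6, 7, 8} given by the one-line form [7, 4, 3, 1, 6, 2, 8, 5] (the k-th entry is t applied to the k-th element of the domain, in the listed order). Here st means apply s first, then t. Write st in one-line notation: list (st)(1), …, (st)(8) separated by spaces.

7 1 6 2 5 8 3 4

(st)(x) = t(s(x)). Computing each image: t(s(1)) = t(1) = 7, t(s(2)) = t(4) = 1, t(s(3)) = t(5) = 6, t(s(4)) = t(6) = 2, t(s(5)) = t(8) = 5, t(s(6)) = t(7) = 8, t(s(7)) = t(3) = 3, t(s(8)) = t(2) = 4.
Hence st = [7 1 6 2 5 8 3 4].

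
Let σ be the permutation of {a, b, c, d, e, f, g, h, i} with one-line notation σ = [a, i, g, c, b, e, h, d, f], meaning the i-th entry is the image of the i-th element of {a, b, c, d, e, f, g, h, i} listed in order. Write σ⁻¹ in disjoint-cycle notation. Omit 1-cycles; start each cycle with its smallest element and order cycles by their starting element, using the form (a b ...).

(b e f i)(c d h g)

The cycle decomposition of σ is (b i f e)(c g h d).
The inverse reverses every cycle; in canonical form, σ⁻¹ = (b e f i)(c d h g).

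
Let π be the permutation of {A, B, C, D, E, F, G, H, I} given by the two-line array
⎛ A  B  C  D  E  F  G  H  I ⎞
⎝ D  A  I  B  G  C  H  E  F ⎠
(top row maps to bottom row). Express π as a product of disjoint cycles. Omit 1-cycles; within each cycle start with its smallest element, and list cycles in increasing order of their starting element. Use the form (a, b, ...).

(A, D, B)(C, I, F)(E, G, H)

Start at A and follow images: A → D → B → A, giving the cycle (A, D, B).
Continuing from each remaining unvisited element yields (A, D, B)(C, I, F)(E, G, H).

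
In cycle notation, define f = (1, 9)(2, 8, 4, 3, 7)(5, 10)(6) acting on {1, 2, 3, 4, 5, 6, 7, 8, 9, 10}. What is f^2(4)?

4 lies in the 5-cycle (2, 8, 4, 3, 7).
Stepping 2 places around the cycle: 4 → 3 → 7.

7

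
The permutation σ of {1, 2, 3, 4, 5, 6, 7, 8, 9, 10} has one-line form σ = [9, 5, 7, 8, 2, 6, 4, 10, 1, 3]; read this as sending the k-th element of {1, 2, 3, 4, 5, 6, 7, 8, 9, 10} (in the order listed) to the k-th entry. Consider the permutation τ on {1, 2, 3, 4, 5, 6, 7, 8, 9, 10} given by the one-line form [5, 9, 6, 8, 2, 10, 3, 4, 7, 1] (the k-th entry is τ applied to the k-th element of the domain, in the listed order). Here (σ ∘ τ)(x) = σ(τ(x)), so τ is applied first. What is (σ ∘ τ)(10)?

τ(10) = 1, then σ(1) = 9; composing gives (σ ∘ τ)(10) = 9.

9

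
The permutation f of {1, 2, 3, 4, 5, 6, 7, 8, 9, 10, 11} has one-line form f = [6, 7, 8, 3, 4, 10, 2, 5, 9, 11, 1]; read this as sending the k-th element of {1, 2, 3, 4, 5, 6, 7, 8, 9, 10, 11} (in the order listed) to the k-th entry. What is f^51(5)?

8

Tracing 5 → 4 → … returns to 5 after 4 steps, so 5 lies in a 4-cycle (3, 8, 5, 4).
On a 4-cycle, f^4 is the identity, so f^51 = f^3 there (51 ≡ 3 mod 4).
Advancing 3 steps from 5: 5 → 4 → 3 → 8.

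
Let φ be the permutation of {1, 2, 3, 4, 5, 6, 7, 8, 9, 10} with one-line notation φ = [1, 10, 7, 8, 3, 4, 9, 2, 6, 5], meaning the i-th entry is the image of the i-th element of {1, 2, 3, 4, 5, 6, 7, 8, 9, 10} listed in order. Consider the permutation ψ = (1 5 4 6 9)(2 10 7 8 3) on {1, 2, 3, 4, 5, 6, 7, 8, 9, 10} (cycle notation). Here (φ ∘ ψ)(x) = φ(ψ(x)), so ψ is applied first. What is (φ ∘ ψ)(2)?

(φ ∘ ψ)(2) = φ(ψ(2)). ψ(2) = 10, then φ(10) = 5. So (φ ∘ ψ)(2) = 5.

5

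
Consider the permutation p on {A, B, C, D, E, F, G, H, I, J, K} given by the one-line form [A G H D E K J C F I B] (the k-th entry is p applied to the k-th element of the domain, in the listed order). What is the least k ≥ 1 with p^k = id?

6

The disjoint-cycle form of p has cycle lengths 6, 2, 1, 1, 1.
The order is lcm(6, 2) = 6.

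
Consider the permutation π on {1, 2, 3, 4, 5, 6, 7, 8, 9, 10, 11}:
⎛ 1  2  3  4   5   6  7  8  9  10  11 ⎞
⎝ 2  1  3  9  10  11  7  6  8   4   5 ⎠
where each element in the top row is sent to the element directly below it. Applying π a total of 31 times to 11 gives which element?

Tracing 11 → 5 → … returns to 11 after 7 steps, so 11 lies in a 7-cycle (4 9 8 6 11 5 10).
On a 7-cycle, π^7 is the identity, so π^31 = π^3 there (31 ≡ 3 mod 7).
Stepping 3 places around the cycle: 11 → 5 → 10 → 4.

4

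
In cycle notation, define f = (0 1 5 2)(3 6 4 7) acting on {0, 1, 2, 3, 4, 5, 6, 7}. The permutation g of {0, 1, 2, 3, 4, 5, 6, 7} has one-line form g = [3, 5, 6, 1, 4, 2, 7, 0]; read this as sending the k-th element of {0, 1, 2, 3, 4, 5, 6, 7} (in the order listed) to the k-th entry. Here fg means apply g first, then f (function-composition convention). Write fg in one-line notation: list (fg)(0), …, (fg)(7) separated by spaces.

(fg)(x) = f(g(x)). Computing each image: f(g(0)) = f(3) = 6, f(g(1)) = f(5) = 2, f(g(2)) = f(6) = 4, f(g(3)) = f(1) = 5, f(g(4)) = f(4) = 7, f(g(5)) = f(2) = 0, f(g(6)) = f(7) = 3, f(g(7)) = f(0) = 1.
Hence fg = [6 2 4 5 7 0 3 1].

6 2 4 5 7 0 3 1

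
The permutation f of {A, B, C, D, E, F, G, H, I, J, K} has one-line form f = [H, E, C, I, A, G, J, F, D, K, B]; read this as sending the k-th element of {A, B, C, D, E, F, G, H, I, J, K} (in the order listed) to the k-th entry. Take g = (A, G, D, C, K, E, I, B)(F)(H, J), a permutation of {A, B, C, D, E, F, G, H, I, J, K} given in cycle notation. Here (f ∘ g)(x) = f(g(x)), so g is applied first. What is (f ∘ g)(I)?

g(I) = B, then f(B) = E; composing gives (f ∘ g)(I) = E.

E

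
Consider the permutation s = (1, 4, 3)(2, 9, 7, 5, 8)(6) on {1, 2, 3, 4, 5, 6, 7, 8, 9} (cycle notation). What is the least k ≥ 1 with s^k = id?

15

The cycle type of s is (5, 3, 1).
The order is lcm(5, 3) = 15.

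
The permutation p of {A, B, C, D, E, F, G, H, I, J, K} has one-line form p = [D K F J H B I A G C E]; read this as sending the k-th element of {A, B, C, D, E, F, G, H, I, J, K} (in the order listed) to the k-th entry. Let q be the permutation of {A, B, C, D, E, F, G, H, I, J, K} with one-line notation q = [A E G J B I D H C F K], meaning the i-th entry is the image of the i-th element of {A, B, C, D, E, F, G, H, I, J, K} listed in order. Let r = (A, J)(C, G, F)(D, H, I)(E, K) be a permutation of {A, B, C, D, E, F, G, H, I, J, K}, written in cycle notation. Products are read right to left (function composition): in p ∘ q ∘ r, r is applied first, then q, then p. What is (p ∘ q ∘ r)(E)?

E

(p ∘ q ∘ r)(E) = p(q(r(E))). r(E) = K, then q(K) = K, then p(K) = E, so the result is E.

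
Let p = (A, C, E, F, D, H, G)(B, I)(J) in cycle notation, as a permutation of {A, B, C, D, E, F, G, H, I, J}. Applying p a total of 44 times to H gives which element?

H lies in the 7-cycle (A, C, E, F, D, H, G).
Powers repeat with period 7 on this cycle, and 44 mod 7 = 2, so p^44(H) = p^2(H).
Stepping 2 places around the cycle: H → G → A.

A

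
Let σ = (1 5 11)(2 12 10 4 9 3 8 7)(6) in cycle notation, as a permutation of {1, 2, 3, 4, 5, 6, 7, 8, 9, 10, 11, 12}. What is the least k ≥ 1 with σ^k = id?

The disjoint cycles have lengths 8, 3, 1.
Since disjoint cycles commute, ord(σ) = lcm(8, 3) = 24.

24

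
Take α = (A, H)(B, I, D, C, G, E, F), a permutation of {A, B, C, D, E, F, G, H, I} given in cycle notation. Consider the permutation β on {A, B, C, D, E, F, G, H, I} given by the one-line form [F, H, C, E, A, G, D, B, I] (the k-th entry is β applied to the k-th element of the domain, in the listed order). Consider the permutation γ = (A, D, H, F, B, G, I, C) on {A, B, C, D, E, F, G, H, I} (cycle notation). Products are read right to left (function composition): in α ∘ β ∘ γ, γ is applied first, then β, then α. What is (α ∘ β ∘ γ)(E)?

H

Apply the permutations in order: γ(E) = E, then β(E) = A, then α(A) = H. So (α ∘ β ∘ γ)(E) = H.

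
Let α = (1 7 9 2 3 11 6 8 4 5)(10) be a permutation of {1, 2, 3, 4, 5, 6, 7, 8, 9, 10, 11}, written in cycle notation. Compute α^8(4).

4 lies in the 10-cycle (1 7 9 2 3 11 6 8 4 5).
Advancing 8 steps from 4: 4 → 5 → 1 → 7 → 9 → 2 → 3 → 11 → 6.

6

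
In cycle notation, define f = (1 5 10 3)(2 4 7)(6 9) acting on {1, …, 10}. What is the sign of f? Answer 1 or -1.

1

The cycle lengths are 4, 3, 2, 1.
A cycle is odd iff its length is even; f has 2 even-length cycles, so sgn(f) = (−1)^2 and f is even.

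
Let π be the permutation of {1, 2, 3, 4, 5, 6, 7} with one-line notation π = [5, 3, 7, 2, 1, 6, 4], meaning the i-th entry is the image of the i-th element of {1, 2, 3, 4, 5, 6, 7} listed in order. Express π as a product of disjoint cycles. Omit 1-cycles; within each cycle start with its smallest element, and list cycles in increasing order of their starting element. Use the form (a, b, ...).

Start at 1 and follow images: 1 → 5 → 1, giving the cycle (1, 5).
Continuing from each remaining unvisited element yields (1, 5)(2, 3, 7, 4).

(1, 5)(2, 3, 7, 4)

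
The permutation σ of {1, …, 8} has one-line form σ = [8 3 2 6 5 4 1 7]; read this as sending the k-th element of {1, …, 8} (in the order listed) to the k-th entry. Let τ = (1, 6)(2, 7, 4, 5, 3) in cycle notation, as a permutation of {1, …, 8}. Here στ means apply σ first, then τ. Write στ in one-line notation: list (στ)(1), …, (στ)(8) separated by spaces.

8 2 7 1 3 5 6 4

For each element, apply σ then τ: 1 → 8 → 8; 2 → 3 → 2; 3 → 2 → 7; 4 → 6 → 1; 5 → 5 → 3; 6 → 4 → 5; 7 → 1 → 6; 8 → 7 → 4.
Collecting the images, στ = [8 2 7 1 3 5 6 4].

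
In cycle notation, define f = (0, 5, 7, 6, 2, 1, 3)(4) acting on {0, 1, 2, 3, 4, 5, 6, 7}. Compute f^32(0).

0 lies in the 7-cycle (0, 5, 7, 6, 2, 1, 3).
On a 7-cycle, f^7 is the identity, so f^32 = f^4 there (32 ≡ 4 mod 7).
Advancing 4 steps from 0: 0 → 5 → 7 → 6 → 2.

2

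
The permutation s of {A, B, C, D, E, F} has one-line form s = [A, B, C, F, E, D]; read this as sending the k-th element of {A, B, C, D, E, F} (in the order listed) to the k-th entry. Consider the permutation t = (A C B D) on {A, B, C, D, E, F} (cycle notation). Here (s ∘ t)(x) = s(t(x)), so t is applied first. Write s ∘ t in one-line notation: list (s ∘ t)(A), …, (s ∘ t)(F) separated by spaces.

C F B A E D

(s ∘ t)(x) = s(t(x)). Computing each image: s(t(A)) = s(C) = C, s(t(B)) = s(D) = F, s(t(C)) = s(B) = B, s(t(D)) = s(A) = A, s(t(E)) = s(E) = E, s(t(F)) = s(F) = D.
Hence s ∘ t = [C F B A E D].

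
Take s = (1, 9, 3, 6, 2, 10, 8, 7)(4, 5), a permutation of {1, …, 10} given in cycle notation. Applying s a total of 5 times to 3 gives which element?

3 lies in the 8-cycle (1, 9, 3, 6, 2, 10, 8, 7).
Stepping 5 places around the cycle: 3 → 6 → 2 → 10 → 8 → 7.

7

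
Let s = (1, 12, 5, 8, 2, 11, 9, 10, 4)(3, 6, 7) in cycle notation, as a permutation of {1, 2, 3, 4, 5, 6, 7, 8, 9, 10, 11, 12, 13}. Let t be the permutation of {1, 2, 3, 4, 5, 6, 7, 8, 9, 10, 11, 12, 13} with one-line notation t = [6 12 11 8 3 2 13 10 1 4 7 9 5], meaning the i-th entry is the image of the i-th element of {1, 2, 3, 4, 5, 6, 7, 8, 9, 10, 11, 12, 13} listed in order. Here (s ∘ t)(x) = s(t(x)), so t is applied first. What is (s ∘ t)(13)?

First apply t: t(13) = 5, then s(5) = 8. Thus (s ∘ t)(13) = 8.

8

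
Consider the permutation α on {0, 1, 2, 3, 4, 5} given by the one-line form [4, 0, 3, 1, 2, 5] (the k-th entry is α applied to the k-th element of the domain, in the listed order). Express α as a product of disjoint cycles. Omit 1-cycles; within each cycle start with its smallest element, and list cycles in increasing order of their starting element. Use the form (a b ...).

(0 4 2 3 1)

From 0: 0 → 4 → 2 → 3 → 1 → 0, closing the cycle (0 4 2 3 1).
Repeating from the next unused element and collecting all non-trivial cycles gives (0 4 2 3 1).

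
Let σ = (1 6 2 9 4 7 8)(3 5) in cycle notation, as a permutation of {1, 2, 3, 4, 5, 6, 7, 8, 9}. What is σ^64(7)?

7 lies in the 7-cycle (1 6 2 9 4 7 8).
On a 7-cycle, σ^7 is the identity, so σ^64 = σ^1 there (64 ≡ 1 mod 7).
Stepping 1 place around the cycle: 7 → 8.

8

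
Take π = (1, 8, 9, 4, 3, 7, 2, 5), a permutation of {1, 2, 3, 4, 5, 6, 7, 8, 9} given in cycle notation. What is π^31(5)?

2

5 lies in the 8-cycle (1, 8, 9, 4, 3, 7, 2, 5).
Powers repeat with period 8 on this cycle, and 31 mod 8 = 7, so π^31(5) = π^7(5).
Advancing 7 steps from 5: 5 → 1 → 8 → 9 → 4 → 3 → 7 → 2.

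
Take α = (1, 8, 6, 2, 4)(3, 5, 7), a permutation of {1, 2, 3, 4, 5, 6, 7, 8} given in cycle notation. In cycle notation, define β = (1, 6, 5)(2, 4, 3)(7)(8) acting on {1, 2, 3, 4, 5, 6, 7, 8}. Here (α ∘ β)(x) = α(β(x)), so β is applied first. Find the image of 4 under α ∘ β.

β(4) = 3, then α(3) = 5; composing gives (α ∘ β)(4) = 5.

5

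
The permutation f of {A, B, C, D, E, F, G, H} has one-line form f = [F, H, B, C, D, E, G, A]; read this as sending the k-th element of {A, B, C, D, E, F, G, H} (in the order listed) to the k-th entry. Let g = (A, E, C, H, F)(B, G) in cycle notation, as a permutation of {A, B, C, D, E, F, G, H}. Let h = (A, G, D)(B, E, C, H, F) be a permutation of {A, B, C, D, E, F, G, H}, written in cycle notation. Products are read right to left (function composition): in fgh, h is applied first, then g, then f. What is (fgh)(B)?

Chase B: h(B) = E; g(E) = C; f(C) = B. Hence (fgh)(B) = B.

B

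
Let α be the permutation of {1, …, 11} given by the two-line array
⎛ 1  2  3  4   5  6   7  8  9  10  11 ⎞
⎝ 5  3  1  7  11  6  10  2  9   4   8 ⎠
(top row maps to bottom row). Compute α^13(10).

Tracing 10 → 4 → … returns to 10 after 3 steps, so 10 lies in a 3-cycle (4 7 10).
Since the cycle has length 3, α^13 acts on it the same as α^1 (13 mod 3 = 1).
Advancing 1 step from 10: 10 → 4.

4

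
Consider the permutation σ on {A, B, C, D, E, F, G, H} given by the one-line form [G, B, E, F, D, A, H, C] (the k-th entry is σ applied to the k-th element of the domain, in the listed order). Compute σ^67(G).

Tracing G → H → … returns to G after 7 steps, so G lies in a 7-cycle (A, G, H, C, E, D, F).
Since the cycle has length 7, σ^67 acts on it the same as σ^4 (67 mod 7 = 4).
Advancing 4 steps from G: G → H → C → E → D.

D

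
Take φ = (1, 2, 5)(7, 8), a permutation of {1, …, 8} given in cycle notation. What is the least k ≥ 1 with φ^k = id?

6

The cycle type of φ is (3, 2, 1, 1, 1).
The order of φ is the least common multiple of its cycle lengths: lcm(3, 2) = 6.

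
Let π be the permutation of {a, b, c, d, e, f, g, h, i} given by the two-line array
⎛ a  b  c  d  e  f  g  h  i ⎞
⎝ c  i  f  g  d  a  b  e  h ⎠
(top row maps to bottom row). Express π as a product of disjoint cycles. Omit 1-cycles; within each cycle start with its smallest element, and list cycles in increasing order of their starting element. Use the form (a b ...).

(a c f)(b i h e d g)

Iterating π from a gives a → c → f → a; that is the 3-cycle (a c f).
Continuing from each remaining unvisited element yields (a c f)(b i h e d g).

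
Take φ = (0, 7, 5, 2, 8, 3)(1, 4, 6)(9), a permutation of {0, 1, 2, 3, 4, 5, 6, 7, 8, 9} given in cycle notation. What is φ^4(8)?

8 lies in the 6-cycle (0, 7, 5, 2, 8, 3).
Advancing 4 steps from 8: 8 → 3 → 0 → 7 → 5.

5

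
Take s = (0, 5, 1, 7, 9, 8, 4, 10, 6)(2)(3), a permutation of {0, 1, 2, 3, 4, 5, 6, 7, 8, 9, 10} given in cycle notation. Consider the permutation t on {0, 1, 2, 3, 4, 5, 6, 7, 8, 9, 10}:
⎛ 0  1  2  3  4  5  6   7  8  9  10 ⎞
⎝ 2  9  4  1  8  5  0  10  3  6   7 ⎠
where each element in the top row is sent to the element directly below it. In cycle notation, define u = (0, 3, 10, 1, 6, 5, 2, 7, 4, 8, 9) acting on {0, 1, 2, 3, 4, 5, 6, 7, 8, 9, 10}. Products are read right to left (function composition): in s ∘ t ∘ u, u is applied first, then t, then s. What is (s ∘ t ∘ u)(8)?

(s ∘ t ∘ u)(8) = s(t(u(8))). u(8) = 9, then t(9) = 6, then s(6) = 0, so the result is 0.

0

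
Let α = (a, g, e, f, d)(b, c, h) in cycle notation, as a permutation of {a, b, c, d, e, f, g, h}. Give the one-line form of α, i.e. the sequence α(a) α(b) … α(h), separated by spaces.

Reading each image from the cycles: a→g, b→c, c→h, d→a, e→f, f→d, g→e, h→b.
Listing these in domain order gives g c h a f d e b.

g c h a f d e b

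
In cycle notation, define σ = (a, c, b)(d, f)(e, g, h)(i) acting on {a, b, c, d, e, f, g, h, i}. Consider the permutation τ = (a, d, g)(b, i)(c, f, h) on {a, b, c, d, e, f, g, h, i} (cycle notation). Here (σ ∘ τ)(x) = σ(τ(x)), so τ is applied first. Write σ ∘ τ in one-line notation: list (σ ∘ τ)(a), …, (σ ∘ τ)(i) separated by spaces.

(σ ∘ τ)(x) = σ(τ(x)). Computing each image: σ(τ(a)) = σ(d) = f, σ(τ(b)) = σ(i) = i, σ(τ(c)) = σ(f) = d, σ(τ(d)) = σ(g) = h, σ(τ(e)) = σ(e) = g, σ(τ(f)) = σ(h) = e, σ(τ(g)) = σ(a) = c, σ(τ(h)) = σ(c) = b, σ(τ(i)) = σ(b) = a.
Hence σ ∘ τ = [f i d h g e c b a].

f i d h g e c b a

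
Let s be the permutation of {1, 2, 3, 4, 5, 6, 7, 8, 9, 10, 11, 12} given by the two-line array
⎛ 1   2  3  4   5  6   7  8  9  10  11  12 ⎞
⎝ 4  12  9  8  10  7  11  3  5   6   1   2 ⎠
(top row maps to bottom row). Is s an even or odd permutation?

even

In disjoint-cycle form the cycle lengths are 10, 2.
A cycle of length ℓ contributes ℓ−1 transpositions, so s is a product of 9 + 1 = 10 transpositions — even.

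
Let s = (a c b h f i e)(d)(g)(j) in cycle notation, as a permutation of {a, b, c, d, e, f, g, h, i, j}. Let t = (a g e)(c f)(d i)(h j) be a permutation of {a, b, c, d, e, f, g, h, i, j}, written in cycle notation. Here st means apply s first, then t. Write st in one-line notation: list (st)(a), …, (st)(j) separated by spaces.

f j b i g d e c a h

For each element, apply s then t: a → c → f; b → h → j; c → b → b; d → d → i; e → a → g; f → i → d; g → g → e; h → f → c; i → e → a; j → j → h.
So st in one-line form is f j b i g d e c a h.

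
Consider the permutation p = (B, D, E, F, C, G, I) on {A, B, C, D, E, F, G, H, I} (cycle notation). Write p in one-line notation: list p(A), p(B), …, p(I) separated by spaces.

A D G E F C I H B

Image by image: A↦A, B↦D, C↦G, D↦E, E↦F, F↦C, G↦I, H↦H, I↦B.
Listing these in domain order gives A D G E F C I H B.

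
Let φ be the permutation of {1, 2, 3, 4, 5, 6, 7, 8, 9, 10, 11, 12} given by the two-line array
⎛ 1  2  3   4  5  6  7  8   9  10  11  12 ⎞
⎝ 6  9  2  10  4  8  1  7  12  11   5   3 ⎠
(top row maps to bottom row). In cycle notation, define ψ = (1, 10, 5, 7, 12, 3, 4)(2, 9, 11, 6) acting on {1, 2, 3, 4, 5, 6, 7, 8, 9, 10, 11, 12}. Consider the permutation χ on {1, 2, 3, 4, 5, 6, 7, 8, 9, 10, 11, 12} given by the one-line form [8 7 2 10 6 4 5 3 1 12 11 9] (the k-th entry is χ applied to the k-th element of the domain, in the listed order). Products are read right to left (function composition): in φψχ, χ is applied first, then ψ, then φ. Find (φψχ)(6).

(φψχ)(6) = φ(ψ(χ(6))). χ(6) = 4, then ψ(4) = 1, then φ(1) = 6, so the result is 6.

6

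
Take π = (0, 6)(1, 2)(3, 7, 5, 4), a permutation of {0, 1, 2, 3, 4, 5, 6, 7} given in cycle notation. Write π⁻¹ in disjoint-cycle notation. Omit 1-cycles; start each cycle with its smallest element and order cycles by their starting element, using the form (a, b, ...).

(0, 6)(1, 2)(3, 4, 5, 7)

The inverse reverses each cycle.
Reversing each cycle of π and rotating so the smallest element leads gives (0, 6)(1, 2)(3, 4, 5, 7).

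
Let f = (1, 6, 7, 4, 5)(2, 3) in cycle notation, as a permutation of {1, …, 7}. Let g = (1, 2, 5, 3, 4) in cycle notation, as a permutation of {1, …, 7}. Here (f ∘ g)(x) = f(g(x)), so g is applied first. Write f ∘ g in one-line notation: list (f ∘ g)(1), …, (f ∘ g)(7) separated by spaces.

3 1 5 6 2 7 4

Chase each element through g then f: 1 → 2 → 3; 2 → 5 → 1; 3 → 4 → 5; 4 → 1 → 6; 5 → 3 → 2; 6 → 6 → 7; 7 → 7 → 4.
So f ∘ g in one-line form is 3 1 5 6 2 7 4.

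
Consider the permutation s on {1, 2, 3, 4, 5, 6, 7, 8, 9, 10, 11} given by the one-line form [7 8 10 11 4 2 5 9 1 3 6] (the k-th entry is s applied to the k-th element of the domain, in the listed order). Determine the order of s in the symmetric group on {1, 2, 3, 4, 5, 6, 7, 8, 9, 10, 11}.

Decomposing into disjoint cycles gives cycle lengths 9, 2.
Since disjoint cycles commute, ord(s) = lcm(9, 2) = 18.

18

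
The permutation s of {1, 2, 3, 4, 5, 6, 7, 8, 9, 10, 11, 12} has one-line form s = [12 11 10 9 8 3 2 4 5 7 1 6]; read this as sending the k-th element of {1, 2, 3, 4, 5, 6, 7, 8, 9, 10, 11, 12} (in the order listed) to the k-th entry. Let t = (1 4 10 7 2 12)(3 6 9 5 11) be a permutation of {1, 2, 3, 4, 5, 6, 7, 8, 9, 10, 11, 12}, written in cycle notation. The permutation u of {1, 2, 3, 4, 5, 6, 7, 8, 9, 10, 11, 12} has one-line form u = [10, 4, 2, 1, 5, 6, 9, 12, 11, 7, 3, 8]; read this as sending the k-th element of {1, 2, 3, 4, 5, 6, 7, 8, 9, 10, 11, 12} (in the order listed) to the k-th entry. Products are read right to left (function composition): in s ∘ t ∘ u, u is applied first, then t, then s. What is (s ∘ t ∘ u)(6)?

Chase 6: u(6) = 6; t(6) = 9; s(9) = 5. Hence (s ∘ t ∘ u)(6) = 5.

5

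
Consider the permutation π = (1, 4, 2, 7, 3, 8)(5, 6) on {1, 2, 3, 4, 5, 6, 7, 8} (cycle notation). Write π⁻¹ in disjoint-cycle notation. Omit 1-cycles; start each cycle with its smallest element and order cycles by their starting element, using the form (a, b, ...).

(1, 8, 3, 7, 2, 4)(5, 6)

Inverting a permutation written in cycle notation just reverses the order within every cycle.
Reversing each cycle of π and rotating so the smallest element leads gives (1, 8, 3, 7, 2, 4)(5, 6).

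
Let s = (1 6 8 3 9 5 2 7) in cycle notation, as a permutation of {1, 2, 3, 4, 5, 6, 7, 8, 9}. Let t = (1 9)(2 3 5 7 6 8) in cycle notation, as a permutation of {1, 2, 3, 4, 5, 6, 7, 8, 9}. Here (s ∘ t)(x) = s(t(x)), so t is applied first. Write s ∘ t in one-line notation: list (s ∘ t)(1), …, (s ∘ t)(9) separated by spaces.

For each element, apply t then s: 1 → 9 → 5; 2 → 3 → 9; 3 → 5 → 2; 4 → 4 → 4; 5 → 7 → 1; 6 → 8 → 3; 7 → 6 → 8; 8 → 2 → 7; 9 → 1 → 6.
So s ∘ t in one-line form is 5 9 2 4 1 3 8 7 6.

5 9 2 4 1 3 8 7 6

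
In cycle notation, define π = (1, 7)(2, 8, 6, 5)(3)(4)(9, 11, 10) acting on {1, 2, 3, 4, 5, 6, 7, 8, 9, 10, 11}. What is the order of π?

12

The disjoint cycles have lengths 4, 3, 2, 1, 1.
The order is lcm(4, 3, 2) = 12.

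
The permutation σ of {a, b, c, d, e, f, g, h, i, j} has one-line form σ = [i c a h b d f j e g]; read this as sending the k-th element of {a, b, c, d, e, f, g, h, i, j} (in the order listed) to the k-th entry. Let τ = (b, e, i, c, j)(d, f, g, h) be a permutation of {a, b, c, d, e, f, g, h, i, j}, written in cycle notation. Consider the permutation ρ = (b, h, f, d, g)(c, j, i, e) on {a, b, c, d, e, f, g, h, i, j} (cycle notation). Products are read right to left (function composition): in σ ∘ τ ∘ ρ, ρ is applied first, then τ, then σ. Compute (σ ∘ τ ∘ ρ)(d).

Chase d: ρ(d) = g; τ(g) = h; σ(h) = j. Hence (σ ∘ τ ∘ ρ)(d) = j.

j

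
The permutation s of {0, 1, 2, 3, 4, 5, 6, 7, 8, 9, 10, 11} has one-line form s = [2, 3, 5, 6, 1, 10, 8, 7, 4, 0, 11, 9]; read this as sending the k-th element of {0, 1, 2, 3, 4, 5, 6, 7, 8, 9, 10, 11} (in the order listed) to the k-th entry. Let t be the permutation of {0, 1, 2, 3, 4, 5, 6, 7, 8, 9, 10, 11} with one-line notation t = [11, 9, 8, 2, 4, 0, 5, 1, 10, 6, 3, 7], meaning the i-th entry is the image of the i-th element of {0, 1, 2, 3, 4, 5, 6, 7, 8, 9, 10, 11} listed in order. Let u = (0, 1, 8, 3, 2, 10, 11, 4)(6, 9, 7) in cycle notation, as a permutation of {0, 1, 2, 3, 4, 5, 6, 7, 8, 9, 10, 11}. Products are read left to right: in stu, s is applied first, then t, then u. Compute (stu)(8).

0

(stu)(8) = u(t(s(8))). s(8) = 4, then t(4) = 4, then u(4) = 0, so the result is 0.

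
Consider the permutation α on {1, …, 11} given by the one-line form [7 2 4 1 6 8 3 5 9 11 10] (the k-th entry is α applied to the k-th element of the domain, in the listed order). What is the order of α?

The disjoint-cycle form of α has cycle lengths 4, 3, 2, 1, 1.
The order of α is the least common multiple of its cycle lengths: lcm(4, 3, 2) = 12.

12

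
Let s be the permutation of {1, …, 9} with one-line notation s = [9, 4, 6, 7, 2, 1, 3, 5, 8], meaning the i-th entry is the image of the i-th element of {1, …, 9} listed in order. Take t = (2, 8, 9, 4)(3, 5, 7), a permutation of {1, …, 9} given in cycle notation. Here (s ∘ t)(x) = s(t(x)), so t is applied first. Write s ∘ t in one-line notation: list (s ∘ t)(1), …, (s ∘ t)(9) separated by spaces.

For each element, apply t then s: 1 → 1 → 9; 2 → 8 → 5; 3 → 5 → 2; 4 → 2 → 4; 5 → 7 → 3; 6 → 6 → 1; 7 → 3 → 6; 8 → 9 → 8; 9 → 4 → 7.
So s ∘ t in one-line form is 9 5 2 4 3 1 6 8 7.

9 5 2 4 3 1 6 8 7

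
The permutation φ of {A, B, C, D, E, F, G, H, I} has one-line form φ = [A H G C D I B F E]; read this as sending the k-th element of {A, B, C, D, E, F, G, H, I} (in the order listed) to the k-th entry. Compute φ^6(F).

Tracing F → I → … returns to F after 8 steps, so F lies in an 8-cycle (B, H, F, I, E, D, C, G).
Advancing 6 steps from F: F → I → E → D → C → G → B.

B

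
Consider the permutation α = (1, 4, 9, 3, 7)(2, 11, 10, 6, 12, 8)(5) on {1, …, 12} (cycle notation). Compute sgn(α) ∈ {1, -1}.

The cycle lengths are 6, 5, 1.
A cycle of length ℓ contributes ℓ−1 transpositions, so α is a product of 5 + 4 = 9 transpositions — odd.

-1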